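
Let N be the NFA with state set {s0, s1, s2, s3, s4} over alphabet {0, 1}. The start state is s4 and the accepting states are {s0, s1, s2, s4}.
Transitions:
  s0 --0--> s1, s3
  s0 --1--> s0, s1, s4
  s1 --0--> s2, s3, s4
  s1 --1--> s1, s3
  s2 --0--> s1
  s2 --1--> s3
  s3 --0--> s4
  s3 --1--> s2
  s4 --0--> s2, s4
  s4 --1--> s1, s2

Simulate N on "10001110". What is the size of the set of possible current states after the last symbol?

4

Start: {s4}
read 1: {s1, s2}
read 0: {s1, s2, s3, s4}
read 0: {s1, s2, s3, s4}
read 0: {s1, s2, s3, s4}
read 1: {s1, s2, s3}
read 1: {s1, s2, s3}
read 1: {s1, s2, s3}
read 0: {s1, s2, s3, s4}
Final reachable set {s1, s2, s3, s4} has 4 states.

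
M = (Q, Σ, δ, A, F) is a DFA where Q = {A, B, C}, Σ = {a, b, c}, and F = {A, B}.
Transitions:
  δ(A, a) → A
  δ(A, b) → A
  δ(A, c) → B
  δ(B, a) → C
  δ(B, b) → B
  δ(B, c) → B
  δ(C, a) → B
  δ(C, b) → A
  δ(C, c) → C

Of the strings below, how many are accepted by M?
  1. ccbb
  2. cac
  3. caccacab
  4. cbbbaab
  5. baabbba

4

ccbb: accepted
cac: rejected
caccacab: accepted
cbbbaab: accepted
baabbba: accepted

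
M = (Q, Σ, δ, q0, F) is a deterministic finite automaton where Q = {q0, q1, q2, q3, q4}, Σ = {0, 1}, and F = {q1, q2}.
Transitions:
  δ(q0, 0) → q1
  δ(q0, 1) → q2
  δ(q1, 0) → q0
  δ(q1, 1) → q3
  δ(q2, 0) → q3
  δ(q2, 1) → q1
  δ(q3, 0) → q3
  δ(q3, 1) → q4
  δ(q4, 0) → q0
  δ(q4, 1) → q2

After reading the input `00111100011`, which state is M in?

q0 --0--> q1
q1 --0--> q0
q0 --1--> q2
q2 --1--> q1
q1 --1--> q3
q3 --1--> q4
q4 --0--> q0
q0 --0--> q1
q1 --0--> q0
q0 --1--> q2
q2 --1--> q1

q1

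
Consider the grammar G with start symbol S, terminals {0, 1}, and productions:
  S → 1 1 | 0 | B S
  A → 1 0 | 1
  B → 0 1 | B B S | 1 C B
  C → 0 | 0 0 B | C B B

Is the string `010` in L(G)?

yes

S ⇒ BS ⇒ 01S ⇒ 010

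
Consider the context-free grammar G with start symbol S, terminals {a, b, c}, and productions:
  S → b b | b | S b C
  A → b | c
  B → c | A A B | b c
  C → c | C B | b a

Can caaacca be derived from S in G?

no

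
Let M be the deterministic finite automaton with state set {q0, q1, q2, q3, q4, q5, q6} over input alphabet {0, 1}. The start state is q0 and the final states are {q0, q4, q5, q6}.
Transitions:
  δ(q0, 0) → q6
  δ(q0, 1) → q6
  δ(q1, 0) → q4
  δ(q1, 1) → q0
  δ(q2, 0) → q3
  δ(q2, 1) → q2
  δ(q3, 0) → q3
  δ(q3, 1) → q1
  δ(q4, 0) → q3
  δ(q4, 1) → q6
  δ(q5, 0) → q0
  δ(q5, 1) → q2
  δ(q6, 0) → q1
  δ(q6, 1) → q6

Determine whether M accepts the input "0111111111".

accepted

q0 --0--> q6
q6 --1--> q6
q6 --1--> q6
q6 --1--> q6
q6 --1--> q6
q6 --1--> q6
q6 --1--> q6
q6 --1--> q6
q6 --1--> q6
q6 --1--> q6
End in state q6, which is an accepting state.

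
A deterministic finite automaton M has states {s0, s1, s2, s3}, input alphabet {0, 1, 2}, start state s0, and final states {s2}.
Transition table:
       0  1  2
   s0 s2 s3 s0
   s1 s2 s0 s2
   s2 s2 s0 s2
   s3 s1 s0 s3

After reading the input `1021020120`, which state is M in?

s2

s0 --1--> s3
s3 --0--> s1
s1 --2--> s2
s2 --1--> s0
s0 --0--> s2
s2 --2--> s2
s2 --0--> s2
s2 --1--> s0
s0 --2--> s0
s0 --0--> s2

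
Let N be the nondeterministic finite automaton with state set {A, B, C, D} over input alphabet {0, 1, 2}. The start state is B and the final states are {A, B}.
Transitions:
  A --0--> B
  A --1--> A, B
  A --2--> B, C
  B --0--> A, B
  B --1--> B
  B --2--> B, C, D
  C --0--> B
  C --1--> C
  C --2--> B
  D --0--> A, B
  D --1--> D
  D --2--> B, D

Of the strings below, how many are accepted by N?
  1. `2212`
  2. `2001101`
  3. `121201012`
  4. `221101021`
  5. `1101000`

`2212`: accepted
`2001101`: accepted
`121201012`: accepted
`221101021`: accepted
`1101000`: accepted

5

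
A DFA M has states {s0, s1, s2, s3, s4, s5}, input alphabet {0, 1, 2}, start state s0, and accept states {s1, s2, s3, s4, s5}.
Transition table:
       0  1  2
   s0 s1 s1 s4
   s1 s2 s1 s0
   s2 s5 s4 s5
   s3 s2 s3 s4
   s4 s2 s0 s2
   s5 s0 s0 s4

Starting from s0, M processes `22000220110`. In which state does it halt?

s1

s0 --2--> s4
s4 --2--> s2
s2 --0--> s5
s5 --0--> s0
s0 --0--> s1
s1 --2--> s0
s0 --2--> s4
s4 --0--> s2
s2 --1--> s4
s4 --1--> s0
s0 --0--> s1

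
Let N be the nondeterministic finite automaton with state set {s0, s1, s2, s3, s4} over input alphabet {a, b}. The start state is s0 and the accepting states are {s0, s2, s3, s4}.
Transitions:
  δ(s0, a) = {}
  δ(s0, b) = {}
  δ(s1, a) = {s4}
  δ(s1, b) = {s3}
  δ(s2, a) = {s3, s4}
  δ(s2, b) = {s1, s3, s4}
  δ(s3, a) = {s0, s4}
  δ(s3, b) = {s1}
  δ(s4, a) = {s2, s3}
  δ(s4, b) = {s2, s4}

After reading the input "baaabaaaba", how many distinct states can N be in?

0

Start: {s0}
read b: {}
The reachable set is empty and stays empty for the remaining 9 symbols.
Final reachable set {} has 0 states.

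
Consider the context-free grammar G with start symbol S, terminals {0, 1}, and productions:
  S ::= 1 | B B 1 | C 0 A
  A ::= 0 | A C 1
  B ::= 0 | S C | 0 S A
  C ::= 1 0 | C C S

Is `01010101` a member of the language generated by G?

yes

S ⇒ BB1 ⇒ 0SAB1 ⇒ 01AB1 ⇒ 01AC1B1 ⇒ 010C1B1 ⇒ 010101B1 ⇒ 01010101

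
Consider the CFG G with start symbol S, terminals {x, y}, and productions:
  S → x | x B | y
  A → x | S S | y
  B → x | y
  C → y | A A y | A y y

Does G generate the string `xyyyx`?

no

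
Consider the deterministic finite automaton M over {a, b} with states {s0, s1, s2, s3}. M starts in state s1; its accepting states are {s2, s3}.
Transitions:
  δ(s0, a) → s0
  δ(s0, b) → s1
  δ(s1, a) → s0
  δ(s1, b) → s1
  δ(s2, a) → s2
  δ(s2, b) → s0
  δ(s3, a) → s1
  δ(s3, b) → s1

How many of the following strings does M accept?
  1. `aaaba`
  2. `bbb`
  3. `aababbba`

0

`aaaba`: rejected
`bbb`: rejected
`aababbba`: rejected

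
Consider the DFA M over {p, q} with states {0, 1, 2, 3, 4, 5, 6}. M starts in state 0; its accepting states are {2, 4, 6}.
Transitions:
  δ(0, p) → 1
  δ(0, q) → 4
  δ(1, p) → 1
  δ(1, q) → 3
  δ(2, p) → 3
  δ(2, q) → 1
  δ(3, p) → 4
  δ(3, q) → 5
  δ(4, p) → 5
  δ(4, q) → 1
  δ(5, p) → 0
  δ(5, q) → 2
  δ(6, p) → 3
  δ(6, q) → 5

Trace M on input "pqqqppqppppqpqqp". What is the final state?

0 --p--> 1
1 --q--> 3
3 --q--> 5
5 --q--> 2
2 --p--> 3
3 --p--> 4
4 --q--> 1
1 --p--> 1
1 --p--> 1
1 --p--> 1
1 --p--> 1
1 --q--> 3
3 --p--> 4
4 --q--> 1
1 --q--> 3
3 --p--> 4

4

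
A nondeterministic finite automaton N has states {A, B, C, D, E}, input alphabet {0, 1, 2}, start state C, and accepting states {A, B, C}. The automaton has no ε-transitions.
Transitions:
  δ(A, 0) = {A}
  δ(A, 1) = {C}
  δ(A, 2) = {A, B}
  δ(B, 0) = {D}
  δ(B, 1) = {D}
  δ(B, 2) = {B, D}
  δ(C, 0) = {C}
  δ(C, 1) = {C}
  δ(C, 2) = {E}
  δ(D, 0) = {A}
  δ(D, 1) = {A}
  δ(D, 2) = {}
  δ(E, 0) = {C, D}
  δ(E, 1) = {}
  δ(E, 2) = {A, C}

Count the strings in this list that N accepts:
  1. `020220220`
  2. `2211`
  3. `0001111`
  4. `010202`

`020220220`: accepted
`2211`: accepted
`0001111`: accepted
`010202`: rejected

3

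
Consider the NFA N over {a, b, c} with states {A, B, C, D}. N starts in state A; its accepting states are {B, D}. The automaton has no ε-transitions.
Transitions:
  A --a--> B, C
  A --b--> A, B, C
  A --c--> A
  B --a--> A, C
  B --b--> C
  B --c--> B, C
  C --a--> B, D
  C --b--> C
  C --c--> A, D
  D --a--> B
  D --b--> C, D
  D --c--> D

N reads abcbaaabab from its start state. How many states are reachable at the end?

Start: {A}
read a: {B, C}
read b: {C}
read c: {A, D}
read b: {A, B, C, D}
read a: {A, B, C, D}
read a: {A, B, C, D}
read a: {A, B, C, D}
read b: {A, B, C, D}
read a: {A, B, C, D}
read b: {A, B, C, D}
Final reachable set {A, B, C, D} has 4 states.

4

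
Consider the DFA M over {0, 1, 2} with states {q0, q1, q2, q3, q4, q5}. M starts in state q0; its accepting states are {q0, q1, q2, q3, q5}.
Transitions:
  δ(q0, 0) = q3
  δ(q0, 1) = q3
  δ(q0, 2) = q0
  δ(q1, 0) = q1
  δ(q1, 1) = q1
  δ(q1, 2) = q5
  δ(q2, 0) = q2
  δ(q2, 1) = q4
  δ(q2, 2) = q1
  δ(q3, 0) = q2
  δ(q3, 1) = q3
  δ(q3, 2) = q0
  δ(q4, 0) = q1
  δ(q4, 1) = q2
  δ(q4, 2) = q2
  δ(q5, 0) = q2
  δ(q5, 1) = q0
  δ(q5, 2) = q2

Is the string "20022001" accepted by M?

rejected

q0 --2--> q0
q0 --0--> q3
q3 --0--> q2
q2 --2--> q1
q1 --2--> q5
q5 --0--> q2
q2 --0--> q2
q2 --1--> q4
End in state q4, which is not an accepting state.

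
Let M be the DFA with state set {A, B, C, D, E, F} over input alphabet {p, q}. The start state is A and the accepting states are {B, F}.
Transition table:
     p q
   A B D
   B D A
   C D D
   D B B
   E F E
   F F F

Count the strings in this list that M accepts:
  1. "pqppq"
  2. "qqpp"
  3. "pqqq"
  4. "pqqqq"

3

"pqppq": accepted
"qqpp": accepted
"pqqq": accepted
"pqqqq": rejected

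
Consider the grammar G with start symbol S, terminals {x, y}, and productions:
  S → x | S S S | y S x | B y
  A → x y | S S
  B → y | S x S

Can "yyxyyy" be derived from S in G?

yes

S ⇒ By ⇒ SxSy ⇒ ByxSy ⇒ yyxSy ⇒ yyxByy ⇒ yyxyyy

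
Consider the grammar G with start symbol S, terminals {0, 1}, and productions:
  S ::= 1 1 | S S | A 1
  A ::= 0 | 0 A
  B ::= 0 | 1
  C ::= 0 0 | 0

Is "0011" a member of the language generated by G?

no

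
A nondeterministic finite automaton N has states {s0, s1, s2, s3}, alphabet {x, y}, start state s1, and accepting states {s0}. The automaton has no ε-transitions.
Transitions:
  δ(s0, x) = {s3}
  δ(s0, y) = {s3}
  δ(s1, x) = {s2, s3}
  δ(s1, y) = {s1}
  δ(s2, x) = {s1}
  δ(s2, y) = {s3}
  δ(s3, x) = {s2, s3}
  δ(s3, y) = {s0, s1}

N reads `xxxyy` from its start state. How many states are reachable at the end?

Start: {s1}
read x: {s2, s3}
read x: {s1, s2, s3}
read x: {s1, s2, s3}
read y: {s0, s1, s3}
read y: {s0, s1, s3}
Final reachable set {s0, s1, s3} has 3 states.

3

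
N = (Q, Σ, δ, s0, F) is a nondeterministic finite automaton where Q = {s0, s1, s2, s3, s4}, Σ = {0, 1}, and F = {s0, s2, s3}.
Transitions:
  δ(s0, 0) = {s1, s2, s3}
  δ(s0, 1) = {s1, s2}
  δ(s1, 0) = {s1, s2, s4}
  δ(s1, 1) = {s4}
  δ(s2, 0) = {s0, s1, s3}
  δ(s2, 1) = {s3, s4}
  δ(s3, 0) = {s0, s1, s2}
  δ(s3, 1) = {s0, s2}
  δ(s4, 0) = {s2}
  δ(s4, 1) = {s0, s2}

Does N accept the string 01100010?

Start: {s0}
read 0: {s1, s2, s3}
read 1: {s0, s2, s3, s4}
read 1: {s0, s1, s2, s3, s4}
read 0: {s0, s1, s2, s3, s4}
read 0: {s0, s1, s2, s3, s4}
read 0: {s0, s1, s2, s3, s4}
read 1: {s0, s1, s2, s3, s4}
read 0: {s0, s1, s2, s3, s4}
Reachable ∩ accepting = {s0, s2, s3} — nonempty.

accepted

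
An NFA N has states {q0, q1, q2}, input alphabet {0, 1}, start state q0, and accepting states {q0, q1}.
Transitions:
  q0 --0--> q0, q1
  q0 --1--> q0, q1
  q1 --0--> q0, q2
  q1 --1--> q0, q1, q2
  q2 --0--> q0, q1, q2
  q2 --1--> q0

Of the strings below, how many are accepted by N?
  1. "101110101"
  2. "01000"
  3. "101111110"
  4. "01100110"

4

"101110101": accepted
"01000": accepted
"101111110": accepted
"01100110": accepted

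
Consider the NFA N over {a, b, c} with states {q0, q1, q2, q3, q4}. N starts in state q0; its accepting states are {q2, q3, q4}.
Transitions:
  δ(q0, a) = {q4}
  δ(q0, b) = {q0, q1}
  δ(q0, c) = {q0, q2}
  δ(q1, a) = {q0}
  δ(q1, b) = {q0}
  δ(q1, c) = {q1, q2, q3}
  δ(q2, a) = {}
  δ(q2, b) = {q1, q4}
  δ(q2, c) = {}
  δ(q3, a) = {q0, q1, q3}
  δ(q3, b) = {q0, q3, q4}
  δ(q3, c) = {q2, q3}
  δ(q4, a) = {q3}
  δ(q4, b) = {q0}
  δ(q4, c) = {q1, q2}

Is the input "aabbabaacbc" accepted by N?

Start: {q0}
read a: {q4}
read a: {q3}
read b: {q0, q3, q4}
read b: {q0, q1, q3, q4}
read a: {q0, q1, q3, q4}
read b: {q0, q1, q3, q4}
read a: {q0, q1, q3, q4}
read a: {q0, q1, q3, q4}
read c: {q0, q1, q2, q3}
read b: {q0, q1, q3, q4}
read c: {q0, q1, q2, q3}
Reachable ∩ accepting = {q2, q3} — nonempty.

accepted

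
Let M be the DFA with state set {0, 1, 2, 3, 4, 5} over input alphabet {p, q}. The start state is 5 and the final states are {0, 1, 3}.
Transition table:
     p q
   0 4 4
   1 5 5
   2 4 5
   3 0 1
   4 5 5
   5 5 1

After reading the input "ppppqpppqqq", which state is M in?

1

5 --p--> 5
5 --p--> 5
5 --p--> 5
5 --p--> 5
5 --q--> 1
1 --p--> 5
5 --p--> 5
5 --p--> 5
5 --q--> 1
1 --q--> 5
5 --q--> 1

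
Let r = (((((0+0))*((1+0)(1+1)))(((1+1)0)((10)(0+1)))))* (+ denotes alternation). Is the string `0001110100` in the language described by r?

yes

Split into 1 piece 0001110100; each matches ((((0+0))*((1+0)(1+1)))(((1+1)0)((10)(0+1)))).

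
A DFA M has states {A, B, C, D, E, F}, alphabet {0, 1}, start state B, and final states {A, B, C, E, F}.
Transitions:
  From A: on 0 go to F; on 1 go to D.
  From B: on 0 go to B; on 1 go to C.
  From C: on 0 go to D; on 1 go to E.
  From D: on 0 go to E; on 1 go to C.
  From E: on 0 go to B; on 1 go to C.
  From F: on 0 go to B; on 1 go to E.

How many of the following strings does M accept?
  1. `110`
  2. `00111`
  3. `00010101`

3

`110`: accepted
`00111`: accepted
`00010101`: accepted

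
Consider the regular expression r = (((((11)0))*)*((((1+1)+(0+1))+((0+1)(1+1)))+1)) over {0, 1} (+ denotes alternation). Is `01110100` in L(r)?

No split of 01110100 into u·v has ((((11)0))*)* matching u and ((((1+1)+(0+1))+((0+1)(1+1)))+1) matching v.

no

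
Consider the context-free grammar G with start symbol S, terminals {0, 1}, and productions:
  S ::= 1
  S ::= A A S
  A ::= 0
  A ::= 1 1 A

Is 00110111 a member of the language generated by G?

no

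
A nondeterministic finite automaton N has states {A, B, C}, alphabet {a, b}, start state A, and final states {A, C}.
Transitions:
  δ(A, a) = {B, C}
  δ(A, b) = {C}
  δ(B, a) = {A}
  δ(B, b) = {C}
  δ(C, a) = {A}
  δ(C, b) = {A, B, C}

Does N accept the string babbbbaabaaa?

accepted

Start: {A}
read b: {C}
read a: {A}
read b: {C}
read b: {A, B, C}
read b: {A, B, C}
read b: {A, B, C}
read a: {A, B, C}
read a: {A, B, C}
read b: {A, B, C}
read a: {A, B, C}
read a: {A, B, C}
read a: {A, B, C}
Reachable ∩ accepting = {A, C} — nonempty.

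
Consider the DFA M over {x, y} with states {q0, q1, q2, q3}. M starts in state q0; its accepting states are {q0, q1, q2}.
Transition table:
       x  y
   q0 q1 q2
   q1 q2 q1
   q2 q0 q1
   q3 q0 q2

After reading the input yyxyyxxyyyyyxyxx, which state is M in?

q0

q0 --y--> q2
q2 --y--> q1
q1 --x--> q2
q2 --y--> q1
q1 --y--> q1
q1 --x--> q2
q2 --x--> q0
q0 --y--> q2
q2 --y--> q1
q1 --y--> q1
q1 --y--> q1
q1 --y--> q1
q1 --x--> q2
q2 --y--> q1
q1 --x--> q2
q2 --x--> q0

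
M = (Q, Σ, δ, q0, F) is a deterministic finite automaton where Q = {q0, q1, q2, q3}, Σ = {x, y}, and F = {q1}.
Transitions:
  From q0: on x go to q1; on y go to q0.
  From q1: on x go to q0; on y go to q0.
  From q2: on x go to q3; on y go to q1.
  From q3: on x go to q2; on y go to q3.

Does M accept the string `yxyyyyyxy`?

q0 --y--> q0
q0 --x--> q1
q1 --y--> q0
q0 --y--> q0
q0 --y--> q0
q0 --y--> q0
q0 --y--> q0
q0 --x--> q1
q1 --y--> q0
End in state q0, which is not an accepting state.

rejected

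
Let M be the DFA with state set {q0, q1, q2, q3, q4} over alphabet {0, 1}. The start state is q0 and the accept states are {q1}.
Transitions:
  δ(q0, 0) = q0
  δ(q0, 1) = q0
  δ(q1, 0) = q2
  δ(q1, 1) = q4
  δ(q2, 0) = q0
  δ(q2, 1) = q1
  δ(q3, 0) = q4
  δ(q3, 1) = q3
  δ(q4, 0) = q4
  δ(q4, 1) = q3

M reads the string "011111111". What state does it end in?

q0

q0 --0--> q0
q0 --1--> q0
q0 --1--> q0
q0 --1--> q0
q0 --1--> q0
q0 --1--> q0
q0 --1--> q0
q0 --1--> q0
q0 --1--> q0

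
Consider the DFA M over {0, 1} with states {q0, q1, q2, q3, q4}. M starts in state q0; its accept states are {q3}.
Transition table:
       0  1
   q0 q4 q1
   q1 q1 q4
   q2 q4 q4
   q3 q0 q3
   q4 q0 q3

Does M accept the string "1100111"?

q0 --1--> q1
q1 --1--> q4
q4 --0--> q0
q0 --0--> q4
q4 --1--> q3
q3 --1--> q3
q3 --1--> q3
End in state q3, which is an accepting state.

accepted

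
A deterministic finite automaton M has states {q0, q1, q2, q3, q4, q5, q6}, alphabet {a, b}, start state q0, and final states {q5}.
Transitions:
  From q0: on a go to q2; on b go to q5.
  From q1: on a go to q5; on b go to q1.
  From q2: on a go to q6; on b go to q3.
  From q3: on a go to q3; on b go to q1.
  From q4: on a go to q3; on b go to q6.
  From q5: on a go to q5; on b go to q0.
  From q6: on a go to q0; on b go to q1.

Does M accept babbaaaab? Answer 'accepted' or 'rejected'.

q0 --b--> q5
q5 --a--> q5
q5 --b--> q0
q0 --b--> q5
q5 --a--> q5
q5 --a--> q5
q5 --a--> q5
q5 --a--> q5
q5 --b--> q0
End in state q0, which is not an accepting state.

rejected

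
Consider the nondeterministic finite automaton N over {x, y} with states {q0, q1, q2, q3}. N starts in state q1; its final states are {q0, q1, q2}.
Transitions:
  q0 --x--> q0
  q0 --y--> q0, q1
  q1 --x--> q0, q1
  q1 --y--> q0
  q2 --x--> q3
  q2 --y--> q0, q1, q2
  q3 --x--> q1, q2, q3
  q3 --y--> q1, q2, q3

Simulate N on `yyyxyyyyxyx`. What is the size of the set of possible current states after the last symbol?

Start: {q1}
read y: {q0}
read y: {q0, q1}
read y: {q0, q1}
read x: {q0, q1}
read y: {q0, q1}
read y: {q0, q1}
read y: {q0, q1}
read y: {q0, q1}
read x: {q0, q1}
read y: {q0, q1}
read x: {q0, q1}
Final reachable set {q0, q1} has 2 states.

2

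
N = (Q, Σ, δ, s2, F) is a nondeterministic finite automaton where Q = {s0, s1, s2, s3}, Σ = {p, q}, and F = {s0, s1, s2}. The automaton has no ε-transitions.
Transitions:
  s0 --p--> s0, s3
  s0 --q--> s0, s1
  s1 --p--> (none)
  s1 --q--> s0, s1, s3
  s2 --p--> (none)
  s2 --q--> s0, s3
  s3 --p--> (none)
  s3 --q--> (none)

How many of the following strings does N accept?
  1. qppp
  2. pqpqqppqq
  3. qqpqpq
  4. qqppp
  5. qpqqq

4

qppp: accepted
pqpqqppqq: rejected
qqpqpq: accepted
qqppp: accepted
qpqqq: accepted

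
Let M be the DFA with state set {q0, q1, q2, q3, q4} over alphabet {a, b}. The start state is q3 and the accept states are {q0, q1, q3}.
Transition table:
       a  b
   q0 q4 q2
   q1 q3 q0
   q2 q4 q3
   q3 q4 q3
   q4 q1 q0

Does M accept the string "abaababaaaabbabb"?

rejected

q3 --a--> q4
q4 --b--> q0
q0 --a--> q4
q4 --a--> q1
q1 --b--> q0
q0 --a--> q4
q4 --b--> q0
q0 --a--> q4
q4 --a--> q1
q1 --a--> q3
q3 --a--> q4
q4 --b--> q0
q0 --b--> q2
q2 --a--> q4
q4 --b--> q0
q0 --b--> q2
End in state q2, which is not an accepting state.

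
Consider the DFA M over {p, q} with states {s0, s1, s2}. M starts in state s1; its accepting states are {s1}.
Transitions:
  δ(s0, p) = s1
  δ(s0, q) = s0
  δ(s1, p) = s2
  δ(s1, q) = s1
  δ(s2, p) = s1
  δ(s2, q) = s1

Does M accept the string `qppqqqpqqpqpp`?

s1 --q--> s1
s1 --p--> s2
s2 --p--> s1
s1 --q--> s1
s1 --q--> s1
s1 --q--> s1
s1 --p--> s2
s2 --q--> s1
s1 --q--> s1
s1 --p--> s2
s2 --q--> s1
s1 --p--> s2
s2 --p--> s1
End in state s1, which is an accepting state.

accepted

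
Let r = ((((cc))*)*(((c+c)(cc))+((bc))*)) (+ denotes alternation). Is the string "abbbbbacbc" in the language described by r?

No split of abbbbbacbc into u·v has (((cc))*)* matching u and (((c+c)(cc))+((bc))*) matching v.

no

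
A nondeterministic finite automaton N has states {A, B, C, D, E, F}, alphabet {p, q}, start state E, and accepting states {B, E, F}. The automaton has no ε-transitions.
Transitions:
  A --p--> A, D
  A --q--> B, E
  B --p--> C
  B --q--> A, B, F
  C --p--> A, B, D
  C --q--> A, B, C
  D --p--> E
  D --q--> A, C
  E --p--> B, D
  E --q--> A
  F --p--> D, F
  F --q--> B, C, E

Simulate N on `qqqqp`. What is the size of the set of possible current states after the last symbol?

5

Start: {E}
read q: {A}
read q: {B, E}
read q: {A, B, F}
read q: {A, B, C, E, F}
read p: {A, B, C, D, F}
Final reachable set {A, B, C, D, F} has 5 states.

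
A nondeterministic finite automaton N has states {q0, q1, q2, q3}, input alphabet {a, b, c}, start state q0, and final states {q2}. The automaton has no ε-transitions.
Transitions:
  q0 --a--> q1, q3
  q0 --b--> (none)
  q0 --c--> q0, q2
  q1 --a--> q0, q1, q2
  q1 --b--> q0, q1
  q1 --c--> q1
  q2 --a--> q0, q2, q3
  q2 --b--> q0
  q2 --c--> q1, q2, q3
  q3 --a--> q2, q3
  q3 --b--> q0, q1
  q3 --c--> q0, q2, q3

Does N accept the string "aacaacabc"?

Start: {q0}
read a: {q1, q3}
read a: {q0, q1, q2, q3}
read c: {q0, q1, q2, q3}
read a: {q0, q1, q2, q3}
read a: {q0, q1, q2, q3}
read c: {q0, q1, q2, q3}
read a: {q0, q1, q2, q3}
read b: {q0, q1}
read c: {q0, q1, q2}
Reachable ∩ accepting = {q2} — nonempty.

accepted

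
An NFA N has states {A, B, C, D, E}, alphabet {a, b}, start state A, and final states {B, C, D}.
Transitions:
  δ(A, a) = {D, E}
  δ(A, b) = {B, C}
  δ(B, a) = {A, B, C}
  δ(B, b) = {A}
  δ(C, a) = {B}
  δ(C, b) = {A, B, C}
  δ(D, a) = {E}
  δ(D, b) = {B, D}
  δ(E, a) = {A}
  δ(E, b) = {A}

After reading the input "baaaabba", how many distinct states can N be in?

Start: {A}
read b: {B, C}
read a: {A, B, C}
read a: {A, B, C, D, E}
read a: {A, B, C, D, E}
read a: {A, B, C, D, E}
read b: {A, B, C, D}
read b: {A, B, C, D}
read a: {A, B, C, D, E}
Final reachable set {A, B, C, D, E} has 5 states.

5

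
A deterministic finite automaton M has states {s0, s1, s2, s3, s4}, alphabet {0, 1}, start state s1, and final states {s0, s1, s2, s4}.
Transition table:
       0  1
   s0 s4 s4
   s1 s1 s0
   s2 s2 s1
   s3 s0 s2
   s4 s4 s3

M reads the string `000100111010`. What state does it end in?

s1 --0--> s1
s1 --0--> s1
s1 --0--> s1
s1 --1--> s0
s0 --0--> s4
s4 --0--> s4
s4 --1--> s3
s3 --1--> s2
s2 --1--> s1
s1 --0--> s1
s1 --1--> s0
s0 --0--> s4

s4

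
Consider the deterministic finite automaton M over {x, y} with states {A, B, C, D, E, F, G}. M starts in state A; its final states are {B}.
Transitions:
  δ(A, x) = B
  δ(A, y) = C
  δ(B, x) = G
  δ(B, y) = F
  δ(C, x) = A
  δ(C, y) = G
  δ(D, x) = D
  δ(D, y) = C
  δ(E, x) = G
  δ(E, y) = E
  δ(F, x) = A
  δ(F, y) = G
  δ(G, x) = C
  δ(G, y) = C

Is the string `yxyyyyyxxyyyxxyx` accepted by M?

rejected

A --y--> C
C --x--> A
A --y--> C
C --y--> G
G --y--> C
C --y--> G
G --y--> C
C --x--> A
A --x--> B
B --y--> F
F --y--> G
G --y--> C
C --x--> A
A --x--> B
B --y--> F
F --x--> A
End in state A, which is not an accepting state.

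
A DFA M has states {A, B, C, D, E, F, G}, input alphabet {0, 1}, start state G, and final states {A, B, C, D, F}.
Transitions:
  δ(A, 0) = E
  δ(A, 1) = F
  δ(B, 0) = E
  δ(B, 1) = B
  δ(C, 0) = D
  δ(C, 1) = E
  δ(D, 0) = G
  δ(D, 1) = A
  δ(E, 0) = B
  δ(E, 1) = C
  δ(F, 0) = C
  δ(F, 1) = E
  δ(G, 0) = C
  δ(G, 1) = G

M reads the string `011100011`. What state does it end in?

G --0--> C
C --1--> E
E --1--> C
C --1--> E
E --0--> B
B --0--> E
E --0--> B
B --1--> B
B --1--> B

B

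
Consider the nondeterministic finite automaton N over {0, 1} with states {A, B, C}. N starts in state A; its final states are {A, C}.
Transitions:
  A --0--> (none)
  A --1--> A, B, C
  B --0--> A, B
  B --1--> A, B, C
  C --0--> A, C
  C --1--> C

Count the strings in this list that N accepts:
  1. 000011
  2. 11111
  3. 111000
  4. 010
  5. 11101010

000011: rejected
11111: accepted
111000: accepted
010: rejected
11101010: accepted

3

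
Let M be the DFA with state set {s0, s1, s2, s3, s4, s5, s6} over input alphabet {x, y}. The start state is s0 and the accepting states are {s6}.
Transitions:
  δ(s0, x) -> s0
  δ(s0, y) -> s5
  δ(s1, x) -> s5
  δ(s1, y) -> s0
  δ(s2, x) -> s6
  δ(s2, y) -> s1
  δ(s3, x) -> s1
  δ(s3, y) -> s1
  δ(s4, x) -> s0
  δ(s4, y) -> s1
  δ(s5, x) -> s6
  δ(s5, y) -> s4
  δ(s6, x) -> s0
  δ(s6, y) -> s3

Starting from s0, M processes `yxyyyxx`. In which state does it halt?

s0

s0 --y--> s5
s5 --x--> s6
s6 --y--> s3
s3 --y--> s1
s1 --y--> s0
s0 --x--> s0
s0 --x--> s0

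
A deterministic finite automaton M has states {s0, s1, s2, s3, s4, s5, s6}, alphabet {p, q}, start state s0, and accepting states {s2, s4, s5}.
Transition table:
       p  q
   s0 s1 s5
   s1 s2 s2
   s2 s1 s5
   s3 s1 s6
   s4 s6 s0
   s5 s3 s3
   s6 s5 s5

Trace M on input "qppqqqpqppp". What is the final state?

s0 --q--> s5
s5 --p--> s3
s3 --p--> s1
s1 --q--> s2
s2 --q--> s5
s5 --q--> s3
s3 --p--> s1
s1 --q--> s2
s2 --p--> s1
s1 --p--> s2
s2 --p--> s1

s1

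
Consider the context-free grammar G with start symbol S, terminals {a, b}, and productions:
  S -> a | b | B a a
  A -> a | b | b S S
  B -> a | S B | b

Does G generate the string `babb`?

no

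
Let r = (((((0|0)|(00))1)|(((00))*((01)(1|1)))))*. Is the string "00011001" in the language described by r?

Split into 2 pieces 00011 · 001; each matches ((((0|0)|(00))1)|(((00))*((01)(1|1)))).

yes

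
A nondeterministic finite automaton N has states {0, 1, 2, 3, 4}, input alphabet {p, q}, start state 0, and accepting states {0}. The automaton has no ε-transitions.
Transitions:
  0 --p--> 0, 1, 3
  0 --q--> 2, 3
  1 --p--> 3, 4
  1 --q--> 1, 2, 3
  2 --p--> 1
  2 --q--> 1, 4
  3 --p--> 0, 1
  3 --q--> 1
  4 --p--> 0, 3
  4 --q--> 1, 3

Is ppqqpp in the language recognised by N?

Start: {0}
read p: {0, 1, 3}
read p: {0, 1, 3, 4}
read q: {1, 2, 3}
read q: {1, 2, 3, 4}
read p: {0, 1, 3, 4}
read p: {0, 1, 3, 4}
Reachable ∩ accepting = {0} — nonempty.

accepted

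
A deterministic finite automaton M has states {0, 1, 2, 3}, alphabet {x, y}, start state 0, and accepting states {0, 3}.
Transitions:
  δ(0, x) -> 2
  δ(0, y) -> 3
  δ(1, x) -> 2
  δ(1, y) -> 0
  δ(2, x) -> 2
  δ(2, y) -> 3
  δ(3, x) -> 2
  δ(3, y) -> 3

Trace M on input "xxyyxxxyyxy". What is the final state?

3

0 --x--> 2
2 --x--> 2
2 --y--> 3
3 --y--> 3
3 --x--> 2
2 --x--> 2
2 --x--> 2
2 --y--> 3
3 --y--> 3
3 --x--> 2
2 --y--> 3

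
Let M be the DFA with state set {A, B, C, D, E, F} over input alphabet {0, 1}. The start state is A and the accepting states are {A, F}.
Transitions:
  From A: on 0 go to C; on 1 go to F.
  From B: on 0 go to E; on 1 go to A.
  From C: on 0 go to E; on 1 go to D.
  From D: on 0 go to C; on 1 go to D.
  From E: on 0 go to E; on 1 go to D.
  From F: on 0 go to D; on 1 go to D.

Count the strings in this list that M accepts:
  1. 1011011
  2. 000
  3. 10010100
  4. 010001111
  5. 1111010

1011011: rejected
000: rejected
10010100: rejected
010001111: rejected
1111010: rejected

0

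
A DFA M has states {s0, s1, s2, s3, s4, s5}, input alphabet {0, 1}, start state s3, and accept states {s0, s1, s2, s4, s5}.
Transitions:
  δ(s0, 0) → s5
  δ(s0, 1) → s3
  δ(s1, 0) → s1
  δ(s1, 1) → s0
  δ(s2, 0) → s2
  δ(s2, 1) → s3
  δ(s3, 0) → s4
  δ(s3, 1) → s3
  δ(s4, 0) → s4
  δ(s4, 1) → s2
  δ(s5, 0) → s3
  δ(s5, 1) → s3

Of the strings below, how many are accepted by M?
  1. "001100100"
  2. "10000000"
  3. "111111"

2

"001100100": accepted
"10000000": accepted
"111111": rejected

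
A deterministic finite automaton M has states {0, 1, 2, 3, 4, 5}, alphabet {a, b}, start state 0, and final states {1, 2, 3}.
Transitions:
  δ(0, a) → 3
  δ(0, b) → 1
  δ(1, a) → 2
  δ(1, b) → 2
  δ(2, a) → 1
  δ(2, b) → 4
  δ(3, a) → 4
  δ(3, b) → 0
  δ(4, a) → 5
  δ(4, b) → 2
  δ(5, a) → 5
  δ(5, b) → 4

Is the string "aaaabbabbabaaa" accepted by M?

rejected

0 --a--> 3
3 --a--> 4
4 --a--> 5
5 --a--> 5
5 --b--> 4
4 --b--> 2
2 --a--> 1
1 --b--> 2
2 --b--> 4
4 --a--> 5
5 --b--> 4
4 --a--> 5
5 --a--> 5
5 --a--> 5
End in state 5, which is not an accepting state.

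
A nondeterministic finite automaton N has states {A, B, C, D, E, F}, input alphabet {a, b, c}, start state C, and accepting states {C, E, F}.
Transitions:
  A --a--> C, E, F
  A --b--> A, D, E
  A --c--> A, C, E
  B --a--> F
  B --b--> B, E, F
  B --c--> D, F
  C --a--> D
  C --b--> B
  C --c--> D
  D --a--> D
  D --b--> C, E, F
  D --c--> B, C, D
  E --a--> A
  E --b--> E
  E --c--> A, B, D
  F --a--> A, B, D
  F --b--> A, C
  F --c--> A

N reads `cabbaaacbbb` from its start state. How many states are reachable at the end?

6

Start: {C}
read c: {D}
read a: {D}
read b: {C, E, F}
read b: {A, B, C, E}
read a: {A, C, D, E, F}
read a: {A, B, C, D, E, F}
read a: {A, B, C, D, E, F}
read c: {A, B, C, D, E, F}
read b: {A, B, C, D, E, F}
read b: {A, B, C, D, E, F}
read b: {A, B, C, D, E, F}
Final reachable set {A, B, C, D, E, F} has 6 states.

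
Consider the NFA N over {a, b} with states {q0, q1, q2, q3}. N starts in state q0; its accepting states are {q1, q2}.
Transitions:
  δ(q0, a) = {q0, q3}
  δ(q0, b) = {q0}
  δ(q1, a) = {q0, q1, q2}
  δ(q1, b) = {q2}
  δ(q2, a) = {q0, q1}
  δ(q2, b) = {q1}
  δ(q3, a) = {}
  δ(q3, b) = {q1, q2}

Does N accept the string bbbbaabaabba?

accepted

Start: {q0}
read b: {q0}
read b: {q0}
read b: {q0}
read b: {q0}
read a: {q0, q3}
read a: {q0, q3}
read b: {q0, q1, q2}
read a: {q0, q1, q2, q3}
read a: {q0, q1, q2, q3}
read b: {q0, q1, q2}
read b: {q0, q1, q2}
read a: {q0, q1, q2, q3}
Reachable ∩ accepting = {q1, q2} — nonempty.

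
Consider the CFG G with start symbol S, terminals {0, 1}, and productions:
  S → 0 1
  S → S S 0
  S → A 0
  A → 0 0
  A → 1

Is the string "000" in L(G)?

yes

S ⇒ A0 ⇒ 000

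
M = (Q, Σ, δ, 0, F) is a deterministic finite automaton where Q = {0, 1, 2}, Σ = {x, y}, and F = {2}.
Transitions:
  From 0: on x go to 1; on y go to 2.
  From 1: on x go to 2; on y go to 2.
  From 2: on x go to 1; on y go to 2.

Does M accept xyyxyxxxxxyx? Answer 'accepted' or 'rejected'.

0 --x--> 1
1 --y--> 2
2 --y--> 2
2 --x--> 1
1 --y--> 2
2 --x--> 1
1 --x--> 2
2 --x--> 1
1 --x--> 2
2 --x--> 1
1 --y--> 2
2 --x--> 1
End in state 1, which is not an accepting state.

rejected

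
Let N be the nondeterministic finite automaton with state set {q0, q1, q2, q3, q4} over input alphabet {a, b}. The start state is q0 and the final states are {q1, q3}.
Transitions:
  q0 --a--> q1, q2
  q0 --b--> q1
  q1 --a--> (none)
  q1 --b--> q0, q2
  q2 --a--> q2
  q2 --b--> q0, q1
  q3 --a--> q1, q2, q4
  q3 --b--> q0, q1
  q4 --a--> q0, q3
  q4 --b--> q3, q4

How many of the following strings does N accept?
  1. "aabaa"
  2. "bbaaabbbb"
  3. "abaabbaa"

"aabaa": rejected
"bbaaabbbb": accepted
"abaabbaa": rejected

1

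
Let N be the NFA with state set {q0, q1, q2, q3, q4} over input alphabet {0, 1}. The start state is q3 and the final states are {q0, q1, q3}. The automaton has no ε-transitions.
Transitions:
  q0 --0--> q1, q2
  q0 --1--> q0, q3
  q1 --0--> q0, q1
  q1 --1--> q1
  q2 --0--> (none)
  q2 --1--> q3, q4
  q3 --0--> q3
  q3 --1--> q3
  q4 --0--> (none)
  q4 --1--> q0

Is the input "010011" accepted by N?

accepted

Start: {q3}
read 0: {q3}
read 1: {q3}
read 0: {q3}
read 0: {q3}
read 1: {q3}
read 1: {q3}
Reachable ∩ accepting = {q3} — nonempty.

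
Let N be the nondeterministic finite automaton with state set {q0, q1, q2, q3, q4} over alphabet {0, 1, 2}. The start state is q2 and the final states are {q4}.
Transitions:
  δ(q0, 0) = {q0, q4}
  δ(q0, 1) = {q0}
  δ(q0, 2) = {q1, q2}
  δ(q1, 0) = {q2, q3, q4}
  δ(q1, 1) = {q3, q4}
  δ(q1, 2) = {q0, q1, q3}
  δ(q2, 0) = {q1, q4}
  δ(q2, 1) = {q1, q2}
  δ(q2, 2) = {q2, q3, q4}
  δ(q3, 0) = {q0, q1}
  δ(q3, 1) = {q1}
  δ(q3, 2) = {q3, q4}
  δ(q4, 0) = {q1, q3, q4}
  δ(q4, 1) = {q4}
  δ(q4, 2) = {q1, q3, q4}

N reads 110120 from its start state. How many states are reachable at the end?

Start: {q2}
read 1: {q1, q2}
read 1: {q1, q2, q3, q4}
read 0: {q0, q1, q2, q3, q4}
read 1: {q0, q1, q2, q3, q4}
read 2: {q0, q1, q2, q3, q4}
read 0: {q0, q1, q2, q3, q4}
Final reachable set {q0, q1, q2, q3, q4} has 5 states.

5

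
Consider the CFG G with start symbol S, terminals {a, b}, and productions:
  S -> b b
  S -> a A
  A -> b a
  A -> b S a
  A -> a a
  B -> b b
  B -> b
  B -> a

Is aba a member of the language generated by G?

yes

S ⇒ aA ⇒ aba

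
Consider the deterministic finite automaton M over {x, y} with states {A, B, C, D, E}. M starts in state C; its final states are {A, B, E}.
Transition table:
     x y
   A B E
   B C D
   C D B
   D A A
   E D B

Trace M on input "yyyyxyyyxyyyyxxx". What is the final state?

C --y--> B
B --y--> D
D --y--> A
A --y--> E
E --x--> D
D --y--> A
A --y--> E
E --y--> B
B --x--> C
C --y--> B
B --y--> D
D --y--> A
A --y--> E
E --x--> D
D --x--> A
A --x--> B

B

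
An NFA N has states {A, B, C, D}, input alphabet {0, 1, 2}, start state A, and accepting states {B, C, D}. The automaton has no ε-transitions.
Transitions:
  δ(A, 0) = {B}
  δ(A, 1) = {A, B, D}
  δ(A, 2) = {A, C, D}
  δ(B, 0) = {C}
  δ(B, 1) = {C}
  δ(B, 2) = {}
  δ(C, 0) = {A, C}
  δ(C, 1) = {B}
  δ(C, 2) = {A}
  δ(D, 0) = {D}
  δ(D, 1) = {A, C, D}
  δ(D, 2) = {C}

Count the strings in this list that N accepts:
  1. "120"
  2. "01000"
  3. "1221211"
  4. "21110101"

"120": accepted
"01000": accepted
"1221211": accepted
"21110101": accepted

4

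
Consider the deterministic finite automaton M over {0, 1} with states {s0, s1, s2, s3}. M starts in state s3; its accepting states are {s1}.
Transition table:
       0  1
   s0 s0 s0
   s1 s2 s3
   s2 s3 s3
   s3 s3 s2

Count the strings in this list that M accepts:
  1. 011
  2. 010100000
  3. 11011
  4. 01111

0

011: rejected
010100000: rejected
11011: rejected
01111: rejected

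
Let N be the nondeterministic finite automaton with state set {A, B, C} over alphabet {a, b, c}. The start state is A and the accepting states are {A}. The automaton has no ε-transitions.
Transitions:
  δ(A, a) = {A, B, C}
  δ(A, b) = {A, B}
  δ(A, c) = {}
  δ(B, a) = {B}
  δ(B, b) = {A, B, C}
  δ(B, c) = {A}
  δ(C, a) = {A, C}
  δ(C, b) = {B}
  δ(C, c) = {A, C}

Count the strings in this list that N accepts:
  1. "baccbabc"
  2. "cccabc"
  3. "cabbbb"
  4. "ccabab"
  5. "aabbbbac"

"baccbabc": accepted
"cccabc": rejected
"cabbbb": rejected
"ccabab": rejected
"aabbbbac": accepted

2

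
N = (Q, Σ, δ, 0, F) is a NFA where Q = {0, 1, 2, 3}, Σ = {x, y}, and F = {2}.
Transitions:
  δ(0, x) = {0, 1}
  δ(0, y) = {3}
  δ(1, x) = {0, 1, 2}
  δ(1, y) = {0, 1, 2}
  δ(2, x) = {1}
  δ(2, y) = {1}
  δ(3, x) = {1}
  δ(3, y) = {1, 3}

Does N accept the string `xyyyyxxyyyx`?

Start: {0}
read x: {0, 1}
read y: {0, 1, 2, 3}
read y: {0, 1, 2, 3}
read y: {0, 1, 2, 3}
read y: {0, 1, 2, 3}
read x: {0, 1, 2}
read x: {0, 1, 2}
read y: {0, 1, 2, 3}
read y: {0, 1, 2, 3}
read y: {0, 1, 2, 3}
read x: {0, 1, 2}
Reachable ∩ accepting = {2} — nonempty.

accepted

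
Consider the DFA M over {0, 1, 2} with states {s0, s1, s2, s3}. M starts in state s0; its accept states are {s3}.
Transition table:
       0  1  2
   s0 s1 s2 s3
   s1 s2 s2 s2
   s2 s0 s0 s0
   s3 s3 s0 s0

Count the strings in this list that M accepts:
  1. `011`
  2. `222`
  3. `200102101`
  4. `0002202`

`011`: rejected
`222`: accepted
`200102101`: rejected
`0002202`: rejected

1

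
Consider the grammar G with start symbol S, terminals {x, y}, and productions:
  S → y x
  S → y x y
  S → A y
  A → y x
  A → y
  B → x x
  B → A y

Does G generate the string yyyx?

no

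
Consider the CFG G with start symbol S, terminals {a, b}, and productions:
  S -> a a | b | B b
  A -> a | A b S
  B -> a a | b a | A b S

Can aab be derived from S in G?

yes

S ⇒ Bb ⇒ aab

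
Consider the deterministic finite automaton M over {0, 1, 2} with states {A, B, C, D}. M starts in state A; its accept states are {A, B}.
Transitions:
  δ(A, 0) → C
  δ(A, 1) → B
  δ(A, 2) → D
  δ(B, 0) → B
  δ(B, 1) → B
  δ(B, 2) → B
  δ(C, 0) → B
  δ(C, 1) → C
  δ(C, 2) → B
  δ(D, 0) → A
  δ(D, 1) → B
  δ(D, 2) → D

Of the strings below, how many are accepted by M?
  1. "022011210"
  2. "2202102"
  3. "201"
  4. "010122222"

4

"022011210": accepted
"2202102": accepted
"201": accepted
"010122222": accepted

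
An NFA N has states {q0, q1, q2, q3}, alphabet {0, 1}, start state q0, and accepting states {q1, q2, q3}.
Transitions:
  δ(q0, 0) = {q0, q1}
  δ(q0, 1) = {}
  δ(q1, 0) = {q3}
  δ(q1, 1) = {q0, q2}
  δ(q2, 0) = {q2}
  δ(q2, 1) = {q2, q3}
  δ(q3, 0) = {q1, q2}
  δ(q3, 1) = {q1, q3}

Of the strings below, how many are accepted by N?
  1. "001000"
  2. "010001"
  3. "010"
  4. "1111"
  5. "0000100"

4

"001000": accepted
"010001": accepted
"010": accepted
"1111": rejected
"0000100": accepted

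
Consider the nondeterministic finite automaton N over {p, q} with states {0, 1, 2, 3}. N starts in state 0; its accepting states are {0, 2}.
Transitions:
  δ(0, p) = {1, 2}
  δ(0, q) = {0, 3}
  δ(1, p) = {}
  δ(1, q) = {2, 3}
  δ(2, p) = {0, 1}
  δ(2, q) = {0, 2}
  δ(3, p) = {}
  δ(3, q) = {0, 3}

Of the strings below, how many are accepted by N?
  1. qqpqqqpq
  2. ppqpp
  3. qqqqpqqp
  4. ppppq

4

qqpqqqpq: accepted
ppqpp: accepted
qqqqpqqp: accepted
ppppq: accepted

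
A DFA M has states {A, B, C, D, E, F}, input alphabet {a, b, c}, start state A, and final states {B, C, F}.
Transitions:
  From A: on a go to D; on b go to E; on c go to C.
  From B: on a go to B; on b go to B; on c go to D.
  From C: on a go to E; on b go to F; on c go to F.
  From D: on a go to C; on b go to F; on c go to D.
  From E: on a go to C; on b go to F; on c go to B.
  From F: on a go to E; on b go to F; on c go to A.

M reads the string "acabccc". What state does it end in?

A --a--> D
D --c--> D
D --a--> C
C --b--> F
F --c--> A
A --c--> C
C --c--> F

F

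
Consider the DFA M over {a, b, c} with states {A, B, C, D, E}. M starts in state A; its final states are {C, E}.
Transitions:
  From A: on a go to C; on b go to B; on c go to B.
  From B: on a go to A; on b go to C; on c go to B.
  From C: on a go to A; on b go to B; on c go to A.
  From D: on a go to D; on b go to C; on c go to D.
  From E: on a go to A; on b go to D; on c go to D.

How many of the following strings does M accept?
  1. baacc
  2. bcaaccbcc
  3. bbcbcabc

0

baacc: rejected
bcaaccbcc: rejected
bbcbcabc: rejected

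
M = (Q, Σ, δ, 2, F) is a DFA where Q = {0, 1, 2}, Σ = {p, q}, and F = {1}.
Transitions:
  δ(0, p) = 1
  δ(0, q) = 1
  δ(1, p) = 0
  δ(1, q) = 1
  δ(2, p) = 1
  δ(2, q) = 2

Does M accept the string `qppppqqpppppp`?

accepted

2 --q--> 2
2 --p--> 1
1 --p--> 0
0 --p--> 1
1 --p--> 0
0 --q--> 1
1 --q--> 1
1 --p--> 0
0 --p--> 1
1 --p--> 0
0 --p--> 1
1 --p--> 0
0 --p--> 1
End in state 1, which is an accepting state.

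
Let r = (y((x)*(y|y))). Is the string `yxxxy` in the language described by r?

Split as y·xxxy: y matches y and ((x)*(y|y)) matches xxxy.

yes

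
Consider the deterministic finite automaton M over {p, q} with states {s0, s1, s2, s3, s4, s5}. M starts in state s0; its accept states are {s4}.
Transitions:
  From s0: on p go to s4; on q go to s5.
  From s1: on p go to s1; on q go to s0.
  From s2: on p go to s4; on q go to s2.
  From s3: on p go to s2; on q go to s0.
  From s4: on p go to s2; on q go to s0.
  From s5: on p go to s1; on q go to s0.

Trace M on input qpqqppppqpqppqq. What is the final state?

s2

s0 --q--> s5
s5 --p--> s1
s1 --q--> s0
s0 --q--> s5
s5 --p--> s1
s1 --p--> s1
s1 --p--> s1
s1 --p--> s1
s1 --q--> s0
s0 --p--> s4
s4 --q--> s0
s0 --p--> s4
s4 --p--> s2
s2 --q--> s2
s2 --q--> s2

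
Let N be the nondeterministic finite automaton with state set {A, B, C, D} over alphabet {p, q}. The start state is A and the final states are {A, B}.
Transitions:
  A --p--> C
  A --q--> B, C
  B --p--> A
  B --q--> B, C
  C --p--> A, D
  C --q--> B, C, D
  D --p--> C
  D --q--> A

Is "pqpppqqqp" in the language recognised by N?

accepted

Start: {A}
read p: {C}
read q: {B, C, D}
read p: {A, C, D}
read p: {A, C, D}
read p: {A, C, D}
read q: {A, B, C, D}
read q: {A, B, C, D}
read q: {A, B, C, D}
read p: {A, C, D}
Reachable ∩ accepting = {A} — nonempty.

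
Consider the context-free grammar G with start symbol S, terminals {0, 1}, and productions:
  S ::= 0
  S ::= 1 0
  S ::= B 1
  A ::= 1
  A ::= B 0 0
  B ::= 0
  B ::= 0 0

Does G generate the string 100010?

no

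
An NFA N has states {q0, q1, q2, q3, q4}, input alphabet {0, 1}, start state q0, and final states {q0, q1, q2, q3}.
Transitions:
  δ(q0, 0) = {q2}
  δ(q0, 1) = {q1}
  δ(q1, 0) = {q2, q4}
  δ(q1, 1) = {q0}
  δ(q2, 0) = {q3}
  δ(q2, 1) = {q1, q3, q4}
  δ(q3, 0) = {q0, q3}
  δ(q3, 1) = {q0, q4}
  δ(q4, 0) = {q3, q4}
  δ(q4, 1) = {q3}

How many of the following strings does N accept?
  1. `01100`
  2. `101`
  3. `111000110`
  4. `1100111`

`01100`: accepted
`101`: accepted
`111000110`: accepted
`1100111`: accepted

4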